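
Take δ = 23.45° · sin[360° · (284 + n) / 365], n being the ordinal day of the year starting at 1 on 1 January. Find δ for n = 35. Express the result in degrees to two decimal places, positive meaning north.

360 × (284 + 35) / 365 = 314.630°; sin(314.630°) = -0.7117.
δ = 23.45 × -0.7117 = -16.689° ≈ -16.69°.

-16.69°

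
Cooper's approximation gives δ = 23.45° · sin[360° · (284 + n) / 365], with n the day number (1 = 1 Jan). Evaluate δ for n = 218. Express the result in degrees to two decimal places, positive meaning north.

360 × (284 + 218) / 365 = 495.123°; sin(495.123°) = 0.7056.
δ = 23.45 × 0.7056 = 16.546° ≈ +16.55°.

+16.55°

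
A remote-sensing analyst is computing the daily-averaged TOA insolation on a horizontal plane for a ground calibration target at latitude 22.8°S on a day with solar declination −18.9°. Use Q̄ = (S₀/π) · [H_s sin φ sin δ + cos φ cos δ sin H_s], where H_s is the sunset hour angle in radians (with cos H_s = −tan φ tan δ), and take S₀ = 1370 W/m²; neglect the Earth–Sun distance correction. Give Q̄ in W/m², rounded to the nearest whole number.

The sunset hour angle satisfies cos H_s = −tan φ tan δ = -0.1439, giving H_s = 98.27°. In radians, H_s = 1.7151.
H_s sin φ sin δ = 1.7151 × -0.3875 × -0.3239 = 0.2153.
cos φ cos δ sin H_s = 0.9219 × 0.9461 × 0.9896 = 0.8631.
Q̄ = (1370/π) × (0.2153 + 0.8631) = 436.08 × 1.0784 = 470.27 W/m².

470 W/m²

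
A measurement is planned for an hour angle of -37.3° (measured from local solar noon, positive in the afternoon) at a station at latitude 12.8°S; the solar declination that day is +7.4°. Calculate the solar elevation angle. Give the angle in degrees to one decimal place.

cos θ_z = sin φ sin δ + cos φ cos δ cos H = (-0.2215)(0.1288) + (0.9751)(0.9917)(0.7955) = 0.7407.
θ_z = arccos(0.7407) = 42.21°, so the elevation is 90° − 42.21° = 47.79°.

47.8°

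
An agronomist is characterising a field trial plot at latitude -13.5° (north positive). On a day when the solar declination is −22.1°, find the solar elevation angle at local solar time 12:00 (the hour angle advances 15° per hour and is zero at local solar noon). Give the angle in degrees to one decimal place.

81.4°

Hour angle H = 15° × (12 − 12) = 0.00°.
With φ = -13.5°, δ = -22.1°, H = 0.00°: sin φ sin δ = 0.0878, cos φ cos δ cos H = 0.9009, so cos θ_z = 0.9887.
θ_z = arccos(0.9887) = 8.62°, so the elevation is 90° − 8.62° = 81.38°.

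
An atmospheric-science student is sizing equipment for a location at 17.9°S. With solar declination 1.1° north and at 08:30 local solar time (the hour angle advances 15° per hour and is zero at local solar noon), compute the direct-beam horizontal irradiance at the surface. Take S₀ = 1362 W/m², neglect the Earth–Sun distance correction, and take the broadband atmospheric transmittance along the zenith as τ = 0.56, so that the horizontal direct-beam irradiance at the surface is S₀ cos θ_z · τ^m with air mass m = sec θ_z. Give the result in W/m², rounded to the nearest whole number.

Hour angle H = 15° × (8.5 − 12) = -52.50°.
cos θ_z = sin φ sin δ + cos φ cos δ cos H = (-0.3074)(0.0192) + (0.9516)(0.9998)(0.6088) = 0.5733.
Air mass m = 1/cos θ_z = 1/0.5733 = 1.744; τ^m = 0.56^1.744 = 0.3638.
Surface direct beam = 1362 × 0.5733 × 0.3638 = 284.07 W/m².

284 W/m²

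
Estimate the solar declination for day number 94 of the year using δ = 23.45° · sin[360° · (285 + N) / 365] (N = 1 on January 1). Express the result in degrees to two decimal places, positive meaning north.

+5.60°

360 × (285 + 94) / 365 = 373.808°; sin(373.808°) = 0.2387.
δ = 23.45 × 0.2387 = 5.598° ≈ +5.60°.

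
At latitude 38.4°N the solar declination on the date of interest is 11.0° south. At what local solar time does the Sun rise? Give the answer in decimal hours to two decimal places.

−tan φ tan δ = −(0.7926)(-0.1944) = 0.1541; H_s = arccos(0.1541) = 81.14°.
Sunrise is at 12 − H_s/15 = 12 − 5.409 = 6.591 h local solar time.

6.59 h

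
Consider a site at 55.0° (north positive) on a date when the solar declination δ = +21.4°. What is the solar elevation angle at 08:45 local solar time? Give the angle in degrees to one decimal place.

40.6°

Hour angle H = 15° × (8.75 − 12) = -48.75°.
cos θ_z = sin(55.0°) sin(21.4°) + cos(55.0°) cos(21.4°) cos(-48.75°) = 0.2989 + 0.3521 = 0.6510.
θ_z = arccos(0.6510) = 49.38°, so the elevation is 90° − 49.38° = 40.62°.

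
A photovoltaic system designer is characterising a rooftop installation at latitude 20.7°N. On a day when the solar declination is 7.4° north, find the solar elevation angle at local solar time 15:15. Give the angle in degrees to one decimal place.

Hour angle H = 15° × (15.25 − 12) = 48.75°.
With φ = 20.7°, δ = 7.4°, H = 48.75°: sin φ sin δ = 0.0455, cos φ cos δ cos H = 0.6116, so cos θ_z = 0.6571.
θ_z = arccos(0.6571) = 48.92°, so the elevation is 90° − 48.92° = 41.08°.

41.1°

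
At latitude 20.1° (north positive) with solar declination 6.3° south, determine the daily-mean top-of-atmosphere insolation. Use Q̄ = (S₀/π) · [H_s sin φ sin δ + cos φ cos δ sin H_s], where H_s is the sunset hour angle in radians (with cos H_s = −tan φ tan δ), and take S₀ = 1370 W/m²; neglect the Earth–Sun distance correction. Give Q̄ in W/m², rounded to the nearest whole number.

The sunset hour angle satisfies cos H_s = −tan φ tan δ = 0.0404, giving H_s = 87.68°. In radians, H_s = 1.5303.
H_s sin φ sin δ = 1.5303 × 0.3437 × -0.1097 = -0.0577.
cos φ cos δ sin H_s = 0.9391 × 0.9940 × 0.9992 = 0.9327.
Q̄ = (1370/π) × (-0.0577 + 0.9327) = 436.08 × 0.8750 = 381.57 W/m².

382 W/m²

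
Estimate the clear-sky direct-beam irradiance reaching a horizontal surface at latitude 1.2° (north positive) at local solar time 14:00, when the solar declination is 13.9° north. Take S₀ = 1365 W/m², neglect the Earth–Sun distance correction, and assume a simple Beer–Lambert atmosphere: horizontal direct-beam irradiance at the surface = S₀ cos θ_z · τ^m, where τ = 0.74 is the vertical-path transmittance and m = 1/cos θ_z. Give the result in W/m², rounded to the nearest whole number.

Hour angle H = 15° × (14 − 12) = 30.00°.
cos θ_z = sin φ sin δ + cos φ cos δ cos H = (0.0209)(0.2402) + (0.9998)(0.9707)(0.8660) = 0.8455.
Air mass m = 1/cos θ_z = 1/0.8455 = 1.183; τ^m = 0.74^1.183 = 0.7003.
Surface direct beam = 1365 × 0.8455 × 0.7003 = 808.22 W/m².

808 W/m²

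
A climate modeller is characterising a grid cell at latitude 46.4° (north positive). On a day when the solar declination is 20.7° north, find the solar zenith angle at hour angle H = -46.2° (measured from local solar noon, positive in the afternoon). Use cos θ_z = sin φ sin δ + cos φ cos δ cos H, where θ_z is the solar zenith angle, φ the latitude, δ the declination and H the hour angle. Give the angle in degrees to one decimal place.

With φ = 46.4°, δ = 20.7°, H = -46.20°: sin φ sin δ = 0.2560, cos φ cos δ cos H = 0.4465, so cos θ_z = 0.7025.
θ_z = arccos(0.7025) = 45.37°.

45.4°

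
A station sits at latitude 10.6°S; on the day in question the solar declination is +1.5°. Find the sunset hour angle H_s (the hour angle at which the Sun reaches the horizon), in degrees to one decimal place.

89.7°

cos H_s = −tan(-10.6°) · tan(1.5°) = 0.0049, so H_s = arccos(0.0049) = 89.72°.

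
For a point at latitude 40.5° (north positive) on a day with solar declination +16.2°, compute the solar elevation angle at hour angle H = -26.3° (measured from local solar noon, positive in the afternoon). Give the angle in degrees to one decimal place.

cos θ_z = sin φ sin δ + cos φ cos δ cos H = (0.6494)(0.2790) + (0.7604)(0.9603)(0.8965) = 0.8358.
θ_z = arccos(0.8358) = 33.30°, so the elevation is 90° − 33.30° = 56.70°.

56.7°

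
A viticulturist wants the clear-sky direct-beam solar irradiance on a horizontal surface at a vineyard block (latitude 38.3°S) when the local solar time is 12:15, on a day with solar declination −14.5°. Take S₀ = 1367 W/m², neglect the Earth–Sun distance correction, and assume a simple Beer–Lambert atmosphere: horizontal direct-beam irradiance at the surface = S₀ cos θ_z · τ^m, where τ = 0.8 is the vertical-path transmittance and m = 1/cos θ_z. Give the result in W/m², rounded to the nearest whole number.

Hour angle H = 15° × (12.25 − 12) = 3.75°.
cos θ_z = sin(-38.3°) sin(-14.5°) + cos(-38.3°) cos(-14.5°) cos(3.75°) = 0.1552 + 0.7582 = 0.9134.
Air mass m = 1/cos θ_z = 1/0.9134 = 1.095; τ^m = 0.8^1.095 = 0.7832.
Surface direct beam = 1367 × 0.9134 × 0.7832 = 977.92 W/m².

978 W/m²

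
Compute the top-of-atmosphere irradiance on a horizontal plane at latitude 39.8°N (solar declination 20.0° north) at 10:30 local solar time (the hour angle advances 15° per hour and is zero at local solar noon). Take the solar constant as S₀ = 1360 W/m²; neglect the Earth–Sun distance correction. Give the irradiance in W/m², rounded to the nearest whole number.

1205 W/m²

Hour angle H = 15° × (10.5 − 12) = -22.50°.
With φ = 39.8°, δ = 20.0°, H = -22.50°: sin φ sin δ = 0.2189, cos φ cos δ cos H = 0.6670, so cos θ_z = 0.8859.
Top-of-atmosphere irradiance = S₀ cos θ_z = 1360 × 0.8859 = 1204.82 W/m².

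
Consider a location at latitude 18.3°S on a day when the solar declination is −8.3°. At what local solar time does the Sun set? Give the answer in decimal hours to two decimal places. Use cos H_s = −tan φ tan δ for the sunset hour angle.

The sunset hour angle satisfies cos H_s = −tan φ tan δ = -0.0482, giving H_s = 92.76°.
Sunset is at 12 + H_s/15 = 12 + 6.184 = 18.184 h local solar time.

18.18 h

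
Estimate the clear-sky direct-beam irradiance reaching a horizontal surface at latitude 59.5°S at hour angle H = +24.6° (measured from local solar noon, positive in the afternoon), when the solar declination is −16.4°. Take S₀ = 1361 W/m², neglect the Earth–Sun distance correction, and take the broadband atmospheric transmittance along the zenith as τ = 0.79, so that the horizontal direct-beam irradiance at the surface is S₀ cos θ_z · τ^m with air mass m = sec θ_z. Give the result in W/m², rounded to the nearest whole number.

662 W/m²

cos θ_z = sin(-59.5°) sin(-16.4°) + cos(-59.5°) cos(-16.4°) cos(24.60°) = 0.2433 + 0.4427 = 0.6860.
Air mass m = 1/cos θ_z = 1/0.6860 = 1.458; τ^m = 0.79^1.458 = 0.7092.
Surface direct beam = 1361 × 0.6860 × 0.7092 = 662.14 W/m².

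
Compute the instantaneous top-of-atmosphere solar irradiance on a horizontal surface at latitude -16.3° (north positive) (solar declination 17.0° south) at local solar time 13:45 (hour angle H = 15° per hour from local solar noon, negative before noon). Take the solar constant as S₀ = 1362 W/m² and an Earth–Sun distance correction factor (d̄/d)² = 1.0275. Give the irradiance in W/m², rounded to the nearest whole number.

Hour angle H = 15° × (13.75 − 12) = 26.25°.
With φ = -16.3°, δ = -17.0°, H = 26.25°: sin φ sin δ = 0.0821, cos φ cos δ cos H = 0.8232, so cos θ_z = 0.9053.
Top-of-atmosphere irradiance = S₀ (d̄/d)² cos θ_z = 1362 × 1.0275 × 0.9053 = 1266.93 W/m².

1267 W/m²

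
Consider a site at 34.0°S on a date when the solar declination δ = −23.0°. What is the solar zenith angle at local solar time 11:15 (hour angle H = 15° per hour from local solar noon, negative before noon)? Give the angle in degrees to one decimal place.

Hour angle H = 15° × (11.25 − 12) = -11.25°.
cos θ_z = sin φ sin δ + cos φ cos δ cos H = (-0.5592)(-0.3907) + (0.8290)(0.9205)(0.9808) = 0.9669.
θ_z = arccos(0.9669) = 14.78°.

14.8°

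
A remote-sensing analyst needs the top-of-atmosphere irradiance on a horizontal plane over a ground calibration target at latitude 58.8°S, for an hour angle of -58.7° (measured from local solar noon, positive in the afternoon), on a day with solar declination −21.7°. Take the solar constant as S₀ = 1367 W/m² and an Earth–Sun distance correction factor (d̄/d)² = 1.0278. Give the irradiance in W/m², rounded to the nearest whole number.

796 W/m²

cos θ_z = sin(-58.8°) sin(-21.7°) + cos(-58.8°) cos(-21.7°) cos(-58.70°) = 0.3163 + 0.2501 = 0.5664.
Top-of-atmosphere irradiance = S₀ (d̄/d)² cos θ_z = 1367 × 1.0278 × 0.5664 = 795.79 W/m².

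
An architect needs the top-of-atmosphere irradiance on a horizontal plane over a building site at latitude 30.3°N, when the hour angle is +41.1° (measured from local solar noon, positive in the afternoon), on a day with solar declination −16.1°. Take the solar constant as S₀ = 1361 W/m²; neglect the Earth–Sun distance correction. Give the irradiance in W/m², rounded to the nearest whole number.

cos θ_z = sin(30.3°) sin(-16.1°) + cos(30.3°) cos(-16.1°) cos(41.10°) = -0.1399 + 0.6251 = 0.4852.
Top-of-atmosphere irradiance = S₀ cos θ_z = 1361 × 0.4852 = 660.36 W/m².

660 W/m²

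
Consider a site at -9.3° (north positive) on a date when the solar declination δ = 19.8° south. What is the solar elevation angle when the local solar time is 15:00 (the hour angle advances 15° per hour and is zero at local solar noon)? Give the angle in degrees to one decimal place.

Hour angle H = 15° × (15 − 12) = 45.00°.
With φ = -9.3°, δ = -19.8°, H = 45.00°: sin φ sin δ = 0.0547, cos φ cos δ cos H = 0.6566, so cos θ_z = 0.7113.
θ_z = arccos(0.7113) = 44.66°, so the elevation is 90° − 44.66° = 45.34°.

45.3°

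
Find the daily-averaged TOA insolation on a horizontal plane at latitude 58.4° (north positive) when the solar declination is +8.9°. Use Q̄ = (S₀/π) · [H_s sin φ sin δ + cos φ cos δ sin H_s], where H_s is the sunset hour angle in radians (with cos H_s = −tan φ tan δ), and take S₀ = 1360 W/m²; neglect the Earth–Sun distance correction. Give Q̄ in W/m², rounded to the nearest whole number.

321 W/m²

The sunset hour angle satisfies cos H_s = −tan φ tan δ = -0.2545, giving H_s = 104.74°. In radians, H_s = 1.8281.
H_s sin φ sin δ = 1.8281 × 0.8517 × 0.1547 = 0.2409.
cos φ cos δ sin H_s = 0.5240 × 0.9880 × 0.9671 = 0.5007.
Q̄ = (1360/π) × (0.2409 + 0.5007) = 432.90 × 0.7416 = 321.04 W/m².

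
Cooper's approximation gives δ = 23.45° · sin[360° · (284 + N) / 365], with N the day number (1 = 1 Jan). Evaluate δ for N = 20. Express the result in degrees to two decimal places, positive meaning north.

360 × (284 + 20) / 365 = 299.836°; sin(299.836°) = -0.8675.
δ = 23.45 × -0.8675 = -20.343° ≈ -20.34°.

-20.34°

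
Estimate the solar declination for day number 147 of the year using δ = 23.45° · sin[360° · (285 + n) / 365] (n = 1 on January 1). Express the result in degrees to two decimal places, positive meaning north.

+21.44°

360 × (285 + 147) / 365 = 426.082°; sin(426.082°) = 0.9141.
δ = 23.45 × 0.9141 = 21.436° ≈ +21.44°.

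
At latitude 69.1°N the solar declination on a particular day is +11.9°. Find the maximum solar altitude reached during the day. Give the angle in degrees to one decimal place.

32.8°

At local solar noon the hour angle is zero, so the elevation is 90° − |φ − δ| = 90° − |69.1° − (11.9°)| = 90° − 57.2° = 32.8°.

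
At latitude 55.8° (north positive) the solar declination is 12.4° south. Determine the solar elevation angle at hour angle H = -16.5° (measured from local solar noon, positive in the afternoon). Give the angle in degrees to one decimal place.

20.4°

With φ = 55.8°, δ = -12.4°, H = -16.50°: sin φ sin δ = -0.1776, cos φ cos δ cos H = 0.5264, so cos θ_z = 0.3488.
θ_z = arccos(0.3488) = 69.59°, so the elevation is 90° − 69.59° = 20.41°.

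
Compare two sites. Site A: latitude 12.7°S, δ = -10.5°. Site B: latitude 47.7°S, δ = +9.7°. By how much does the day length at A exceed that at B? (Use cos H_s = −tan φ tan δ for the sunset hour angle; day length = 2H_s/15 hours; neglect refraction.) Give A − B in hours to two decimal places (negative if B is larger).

A: H_s = arccos(−tan -12.7° · tan -10.5°) = 92.39°, so 2H_s/15 = 12.3187 h.
B: H_s = arccos(−tan -47.7° · tan 9.7°) = 79.17°, so 2H_s/15 = 10.5560 h.
A − B = 12.3187 − 10.5560 = 1.7627 h.

+1.76 h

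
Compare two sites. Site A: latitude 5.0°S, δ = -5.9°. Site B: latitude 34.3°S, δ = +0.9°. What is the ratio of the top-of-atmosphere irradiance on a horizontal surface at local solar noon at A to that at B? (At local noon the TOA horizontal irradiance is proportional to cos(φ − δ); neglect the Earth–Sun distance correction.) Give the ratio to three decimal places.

A: cos θ_z = cos(-5.0° − (-5.9°)) = 0.9999.
B: cos θ_z = cos(-34.3° − (0.9°)) = 0.8171.
Ratio A/B = 0.9999 / 0.8171 = 1.2237.

1.224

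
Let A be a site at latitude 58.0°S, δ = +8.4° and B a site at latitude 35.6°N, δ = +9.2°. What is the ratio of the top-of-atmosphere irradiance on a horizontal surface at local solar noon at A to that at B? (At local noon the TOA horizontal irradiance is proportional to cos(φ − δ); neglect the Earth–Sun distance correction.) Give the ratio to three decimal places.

A: cos θ_z = cos(-58.0° − (8.4°)) = 0.4003.
B: cos θ_z = cos(35.6° − (9.2°)) = 0.8957.
Ratio A/B = 0.4003 / 0.8957 = 0.4469.

0.447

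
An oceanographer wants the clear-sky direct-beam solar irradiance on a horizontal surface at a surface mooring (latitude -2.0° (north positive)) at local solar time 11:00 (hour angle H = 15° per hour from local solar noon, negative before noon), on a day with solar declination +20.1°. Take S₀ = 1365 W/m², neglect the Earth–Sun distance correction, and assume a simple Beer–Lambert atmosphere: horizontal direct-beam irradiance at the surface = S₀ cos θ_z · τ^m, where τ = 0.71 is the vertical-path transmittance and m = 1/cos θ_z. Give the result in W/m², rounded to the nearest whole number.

833 W/m²

Hour angle H = 15° × (11 − 12) = -15.00°.
With φ = -2.0°, δ = 20.1°, H = -15.00°: sin φ sin δ = -0.0120, cos φ cos δ cos H = 0.9065, so cos θ_z = 0.8945.
Air mass m = 1/cos θ_z = 1/0.8945 = 1.118; τ^m = 0.71^1.118 = 0.6819.
Surface direct beam = 1365 × 0.8945 × 0.6819 = 832.59 W/m².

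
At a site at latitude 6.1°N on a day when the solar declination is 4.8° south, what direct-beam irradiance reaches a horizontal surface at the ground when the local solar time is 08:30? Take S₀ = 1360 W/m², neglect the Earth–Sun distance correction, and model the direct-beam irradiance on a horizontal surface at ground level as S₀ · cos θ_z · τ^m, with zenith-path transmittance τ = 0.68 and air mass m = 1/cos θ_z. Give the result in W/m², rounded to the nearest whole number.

422 W/m²

Hour angle H = 15° × (8.5 − 12) = -52.50°.
With φ = 6.1°, δ = -4.8°, H = -52.50°: sin φ sin δ = -0.0089, cos φ cos δ cos H = 0.6032, so cos θ_z = 0.5943.
Air mass m = 1/cos θ_z = 1/0.5943 = 1.683; τ^m = 0.68^1.683 = 0.5225.
Surface direct beam = 1360 × 0.5943 × 0.5225 = 422.31 W/m².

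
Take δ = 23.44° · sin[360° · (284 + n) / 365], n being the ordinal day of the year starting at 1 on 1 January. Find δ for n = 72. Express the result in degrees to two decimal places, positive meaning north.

360 × (284 + 72) / 365 = 351.123°; sin(351.123°) = -0.1543.
δ = 23.44 × -0.1543 = -3.617° ≈ -3.62°.

-3.62°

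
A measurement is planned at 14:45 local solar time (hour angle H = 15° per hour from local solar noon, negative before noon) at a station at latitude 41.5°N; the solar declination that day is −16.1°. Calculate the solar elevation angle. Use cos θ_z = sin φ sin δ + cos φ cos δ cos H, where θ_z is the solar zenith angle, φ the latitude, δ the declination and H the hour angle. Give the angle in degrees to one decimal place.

Hour angle H = 15° × (14.75 − 12) = 41.25°.
cos θ_z = sin(41.5°) sin(-16.1°) + cos(41.5°) cos(-16.1°) cos(41.25°) = -0.1838 + 0.5410 = 0.3572.
θ_z = arccos(0.3572) = 69.07°, so the elevation is 90° − 69.07° = 20.93°.

20.9°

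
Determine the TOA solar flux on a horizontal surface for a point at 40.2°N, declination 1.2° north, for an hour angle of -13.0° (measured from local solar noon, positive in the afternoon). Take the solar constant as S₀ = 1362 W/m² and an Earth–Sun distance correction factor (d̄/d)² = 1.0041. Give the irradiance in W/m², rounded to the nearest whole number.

1036 W/m²

cos θ_z = sin(40.2°) sin(1.2°) + cos(40.2°) cos(1.2°) cos(-13.00°) = 0.0135 + 0.7441 = 0.7576.
Top-of-atmosphere irradiance = S₀ (d̄/d)² cos θ_z = 1362 × 1.0041 × 0.7576 = 1036.08 W/m².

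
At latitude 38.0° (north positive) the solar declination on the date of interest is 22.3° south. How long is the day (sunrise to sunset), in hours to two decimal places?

cos H_s = −tan(38.0°) · tan(-22.3°) = 0.3204, so H_s = arccos(0.3204) = 71.31°.
Day length = 2 H_s / 15° h⁻¹ = 142.62° / 15 = 9.508 h.

9.51 hours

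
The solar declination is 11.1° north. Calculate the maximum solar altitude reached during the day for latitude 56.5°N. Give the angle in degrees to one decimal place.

At local solar noon the hour angle is zero, so the elevation is 90° − |φ − δ| = 90° − |56.5° − (11.1°)| = 90° − 45.4° = 44.6°.

44.6°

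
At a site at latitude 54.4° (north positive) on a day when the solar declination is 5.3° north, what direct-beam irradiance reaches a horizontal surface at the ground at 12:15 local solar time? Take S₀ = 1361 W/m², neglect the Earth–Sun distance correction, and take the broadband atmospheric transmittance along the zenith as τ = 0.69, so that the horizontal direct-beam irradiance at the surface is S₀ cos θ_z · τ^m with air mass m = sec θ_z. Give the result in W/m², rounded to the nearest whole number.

Hour angle H = 15° × (12.25 − 12) = 3.75°.
cos θ_z = sin φ sin δ + cos φ cos δ cos H = (0.8131)(0.0924) + (0.5821)(0.9957)(0.9979) = 0.6535.
Air mass m = 1/cos θ_z = 1/0.6535 = 1.530; τ^m = 0.69^1.530 = 0.5668.
Surface direct beam = 1361 × 0.6535 × 0.5668 = 504.12 W/m².

504 W/m²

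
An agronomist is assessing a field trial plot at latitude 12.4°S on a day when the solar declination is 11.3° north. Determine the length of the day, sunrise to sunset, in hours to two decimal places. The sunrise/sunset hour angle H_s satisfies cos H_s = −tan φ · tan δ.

11.66 hours

−tan φ tan δ = −(-0.2199)(0.1998) = 0.0439; H_s = arccos(0.0439) = 87.48°.
Day length = 2 H_s / 15° h⁻¹ = 174.96° / 15 = 11.664 h.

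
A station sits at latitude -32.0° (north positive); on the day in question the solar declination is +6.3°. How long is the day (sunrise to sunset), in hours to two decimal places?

cos H_s = −tan(-32.0°) · tan(6.3°) = 0.0690, so H_s = arccos(0.0690) = 86.04°.
Day length = 2 H_s / 15° h⁻¹ = 172.08° / 15 = 11.472 h.

11.47 hours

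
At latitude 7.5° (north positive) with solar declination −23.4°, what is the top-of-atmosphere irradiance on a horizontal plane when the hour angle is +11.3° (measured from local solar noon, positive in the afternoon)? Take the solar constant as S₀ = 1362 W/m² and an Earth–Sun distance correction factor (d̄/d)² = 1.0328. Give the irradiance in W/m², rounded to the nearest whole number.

cos θ_z = sin φ sin δ + cos φ cos δ cos H = (0.1305)(-0.3971) + (0.9914)(0.9178)(0.9806) = 0.8404.
Top-of-atmosphere irradiance = S₀ (d̄/d)² cos θ_z = 1362 × 1.0328 × 0.8404 = 1182.17 W/m².

1182 W/m²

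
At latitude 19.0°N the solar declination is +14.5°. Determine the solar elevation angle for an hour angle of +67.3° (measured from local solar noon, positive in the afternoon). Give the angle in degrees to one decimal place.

25.8°

cos θ_z = sin(19.0°) sin(14.5°) + cos(19.0°) cos(14.5°) cos(67.30°) = 0.0815 + 0.3533 = 0.4348.
θ_z = arccos(0.4348) = 64.23°, so the elevation is 90° − 64.23° = 25.77°.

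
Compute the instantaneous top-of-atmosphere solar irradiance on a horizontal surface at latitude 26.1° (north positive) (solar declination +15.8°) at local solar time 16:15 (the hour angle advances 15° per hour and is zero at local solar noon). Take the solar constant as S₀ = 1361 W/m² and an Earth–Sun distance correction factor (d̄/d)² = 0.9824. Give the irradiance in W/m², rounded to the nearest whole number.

671 W/m²

Hour angle H = 15° × (16.25 − 12) = 63.75°.
cos θ_z = sin φ sin δ + cos φ cos δ cos H = (0.4399)(0.2723) + (0.8980)(0.9622)(0.4423) = 0.5020.
Top-of-atmosphere irradiance = S₀ (d̄/d)² cos θ_z = 1361 × 0.9824 × 0.5020 = 671.20 W/m².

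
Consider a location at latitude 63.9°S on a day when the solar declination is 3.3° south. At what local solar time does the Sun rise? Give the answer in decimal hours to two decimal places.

The sunset hour angle satisfies cos H_s = −tan φ tan δ = -0.1177, giving H_s = 96.76°.
Sunrise is at 12 − H_s/15 = 12 − 6.451 = 5.549 h local solar time.

5.55 h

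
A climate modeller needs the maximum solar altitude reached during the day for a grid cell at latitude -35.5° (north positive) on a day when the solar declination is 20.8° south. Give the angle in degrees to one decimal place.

75.3°

At local solar noon the hour angle is zero, so the elevation is 90° − |φ − δ| = 90° − |-35.5° − (-20.8°)| = 90° − 14.7° = 75.3°.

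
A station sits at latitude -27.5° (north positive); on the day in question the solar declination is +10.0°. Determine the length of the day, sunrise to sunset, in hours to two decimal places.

The sunset hour angle satisfies cos H_s = −tan φ tan δ = 0.0918, giving H_s = 84.73°.
Day length = 2 H_s / 15° h⁻¹ = 169.46° / 15 = 11.297 h.

11.30 hours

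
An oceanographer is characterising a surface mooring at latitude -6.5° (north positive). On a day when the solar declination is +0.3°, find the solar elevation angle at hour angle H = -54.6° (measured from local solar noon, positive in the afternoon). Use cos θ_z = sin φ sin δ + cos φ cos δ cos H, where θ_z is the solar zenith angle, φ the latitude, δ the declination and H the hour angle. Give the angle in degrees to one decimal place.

35.1°

cos θ_z = sin(-6.5°) sin(0.3°) + cos(-6.5°) cos(0.3°) cos(-54.60°) = -0.0006 + 0.5755 = 0.5749.
θ_z = arccos(0.5749) = 54.91°, so the elevation is 90° − 54.91° = 35.09°.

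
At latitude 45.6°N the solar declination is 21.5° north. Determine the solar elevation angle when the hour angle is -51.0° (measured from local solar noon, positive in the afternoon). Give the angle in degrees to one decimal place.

cos θ_z = sin φ sin δ + cos φ cos δ cos H = (0.7145)(0.3665) + (0.6997)(0.9304)(0.6293) = 0.6715.
θ_z = arccos(0.6715) = 47.82°, so the elevation is 90° − 47.82° = 42.18°.

42.2°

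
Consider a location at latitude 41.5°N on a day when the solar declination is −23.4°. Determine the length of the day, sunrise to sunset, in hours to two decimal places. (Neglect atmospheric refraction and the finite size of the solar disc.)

9.00 hours

The sunset hour angle satisfies cos H_s = −tan φ tan δ = 0.3829, giving H_s = 67.49°.
Day length = 2 H_s / 15° h⁻¹ = 134.98° / 15 = 8.999 h.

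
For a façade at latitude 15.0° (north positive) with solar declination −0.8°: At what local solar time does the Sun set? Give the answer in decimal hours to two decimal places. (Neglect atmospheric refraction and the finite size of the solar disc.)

cos H_s = −tan(15.0°) · tan(-0.8°) = 0.0037, so H_s = arccos(0.0037) = 89.79°.
Sunset is at 12 + H_s/15 = 12 + 5.986 = 17.986 h local solar time.

17.99 h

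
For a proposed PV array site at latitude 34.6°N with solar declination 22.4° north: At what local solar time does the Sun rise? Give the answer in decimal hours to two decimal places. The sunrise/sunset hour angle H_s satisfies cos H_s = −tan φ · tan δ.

The sunset hour angle satisfies cos H_s = −tan φ tan δ = -0.2843, giving H_s = 106.52°.
Sunrise is at 12 − H_s/15 = 12 − 7.101 = 4.899 h local solar time.

4.90 h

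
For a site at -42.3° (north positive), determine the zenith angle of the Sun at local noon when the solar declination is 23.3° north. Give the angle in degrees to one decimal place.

At local solar noon the hour angle is zero, so the zenith angle is |φ − δ| = |-42.3° − (23.3°)| = 65.6°.

65.6°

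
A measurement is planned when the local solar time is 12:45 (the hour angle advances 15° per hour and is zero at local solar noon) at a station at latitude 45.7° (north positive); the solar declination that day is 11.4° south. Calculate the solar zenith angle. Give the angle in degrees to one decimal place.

Hour angle H = 15° × (12.75 − 12) = 11.25°.
With φ = 45.7°, δ = -11.4°, H = 11.25°: sin φ sin δ = -0.1415, cos φ cos δ cos H = 0.6715, so cos θ_z = 0.5300.
θ_z = arccos(0.5300) = 57.99°.

58.0°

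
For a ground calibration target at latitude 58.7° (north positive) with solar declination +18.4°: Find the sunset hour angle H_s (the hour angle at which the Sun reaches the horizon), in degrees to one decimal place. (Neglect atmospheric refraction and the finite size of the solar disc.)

123.2°

−tan φ tan δ = −(1.6447)(0.3327) = -0.5472; H_s = arccos(-0.5472) = 123.18°.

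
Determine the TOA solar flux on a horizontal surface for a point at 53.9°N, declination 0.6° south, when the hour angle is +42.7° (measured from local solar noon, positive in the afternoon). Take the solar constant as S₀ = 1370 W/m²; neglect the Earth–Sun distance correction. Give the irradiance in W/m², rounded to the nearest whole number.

cos θ_z = sin φ sin δ + cos φ cos δ cos H = (0.8080)(-0.0105) + (0.5892)(0.9999)(0.7349) = 0.4245.
Top-of-atmosphere irradiance = S₀ cos θ_z = 1370 × 0.4245 = 581.56 W/m².

582 W/m²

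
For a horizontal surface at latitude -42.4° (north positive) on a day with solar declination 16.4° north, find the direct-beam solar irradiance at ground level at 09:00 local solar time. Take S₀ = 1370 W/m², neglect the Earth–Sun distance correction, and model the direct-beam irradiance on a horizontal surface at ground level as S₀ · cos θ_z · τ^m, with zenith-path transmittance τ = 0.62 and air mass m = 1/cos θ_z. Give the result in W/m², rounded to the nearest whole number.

Hour angle H = 15° × (9 − 12) = -45.00°.
With φ = -42.4°, δ = 16.4°, H = -45.00°: sin φ sin δ = -0.1904, cos φ cos δ cos H = 0.5009, so cos θ_z = 0.3105.
Air mass m = 1/cos θ_z = 1/0.3105 = 3.221; τ^m = 0.62^3.221 = 0.2144.
Surface direct beam = 1370 × 0.3105 × 0.2144 = 91.20 W/m².

91 W/m²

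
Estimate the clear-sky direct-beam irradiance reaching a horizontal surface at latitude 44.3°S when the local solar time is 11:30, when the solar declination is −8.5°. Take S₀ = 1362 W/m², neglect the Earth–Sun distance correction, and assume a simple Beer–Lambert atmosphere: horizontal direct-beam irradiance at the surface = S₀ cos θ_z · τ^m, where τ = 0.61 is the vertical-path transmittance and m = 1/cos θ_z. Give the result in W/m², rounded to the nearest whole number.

Hour angle H = 15° × (11.5 − 12) = -7.50°.
cos θ_z = sin(-44.3°) sin(-8.5°) + cos(-44.3°) cos(-8.5°) cos(-7.50°) = 0.1032 + 0.7018 = 0.8050.
Air mass m = 1/cos θ_z = 1/0.8050 = 1.242; τ^m = 0.61^1.242 = 0.5412.
Surface direct beam = 1362 × 0.8050 × 0.5412 = 593.38 W/m².

593 W/m²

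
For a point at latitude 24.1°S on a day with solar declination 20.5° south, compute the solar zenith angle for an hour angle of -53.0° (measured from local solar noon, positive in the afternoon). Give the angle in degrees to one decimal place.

48.9°

With φ = -24.1°, δ = -20.5°, H = -53.00°: sin φ sin δ = 0.1430, cos φ cos δ cos H = 0.5146, so cos θ_z = 0.6576.
θ_z = arccos(0.6576) = 48.88°.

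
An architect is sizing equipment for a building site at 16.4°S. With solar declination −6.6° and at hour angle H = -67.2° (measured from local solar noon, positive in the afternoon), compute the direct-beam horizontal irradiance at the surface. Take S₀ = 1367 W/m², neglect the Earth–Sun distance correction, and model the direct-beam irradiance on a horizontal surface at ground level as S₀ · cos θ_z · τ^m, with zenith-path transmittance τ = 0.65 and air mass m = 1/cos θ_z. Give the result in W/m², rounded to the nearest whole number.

cos θ_z = sin(-16.4°) sin(-6.6°) + cos(-16.4°) cos(-6.6°) cos(-67.20°) = 0.0325 + 0.3693 = 0.4018.
Air mass m = 1/cos θ_z = 1/0.4018 = 2.489; τ^m = 0.65^2.489 = 0.3422.
Surface direct beam = 1367 × 0.4018 × 0.3422 = 187.96 W/m².

188 W/m²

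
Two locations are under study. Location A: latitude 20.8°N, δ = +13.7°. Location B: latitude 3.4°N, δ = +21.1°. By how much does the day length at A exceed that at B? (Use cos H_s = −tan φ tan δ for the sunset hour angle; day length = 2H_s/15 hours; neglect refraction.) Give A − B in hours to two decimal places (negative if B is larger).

+0.53 h

A: H_s = arccos(−tan 20.8° · tan 13.7°) = 95.31°, so 2H_s/15 = 12.7080 h.
B: H_s = arccos(−tan 3.4° · tan 21.1°) = 91.31°, so 2H_s/15 = 12.1747 h.
A − B = 12.7080 − 12.1747 = 0.5333 h.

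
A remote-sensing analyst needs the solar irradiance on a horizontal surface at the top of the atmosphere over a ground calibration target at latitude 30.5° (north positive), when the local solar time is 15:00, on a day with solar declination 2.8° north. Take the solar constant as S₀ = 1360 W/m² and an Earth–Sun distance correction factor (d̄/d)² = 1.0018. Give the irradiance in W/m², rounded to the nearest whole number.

Hour angle H = 15° × (15 − 12) = 45.00°.
cos θ_z = sin φ sin δ + cos φ cos δ cos H = (0.5075)(0.0488) + (0.8616)(0.9988)(0.7071) = 0.6333.
Top-of-atmosphere irradiance = S₀ (d̄/d)² cos θ_z = 1360 × 1.0018 × 0.6333 = 862.84 W/m².

863 W/m²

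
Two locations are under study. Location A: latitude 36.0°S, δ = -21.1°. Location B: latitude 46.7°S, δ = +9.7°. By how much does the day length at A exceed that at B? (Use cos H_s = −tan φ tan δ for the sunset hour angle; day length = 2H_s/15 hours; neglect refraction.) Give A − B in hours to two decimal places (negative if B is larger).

A: H_s = arccos(−tan -36.0° · tan -21.1°) = 106.28°, so 2H_s/15 = 14.1707 h.
B: H_s = arccos(−tan -46.7° · tan 9.7°) = 79.55°, so 2H_s/15 = 10.6067 h.
A − B = 14.1707 − 10.6067 = 3.5640 h.

+3.56 h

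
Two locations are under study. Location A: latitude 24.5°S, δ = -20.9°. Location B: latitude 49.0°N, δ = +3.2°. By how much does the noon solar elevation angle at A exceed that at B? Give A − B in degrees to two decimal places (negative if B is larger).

+42.20°

A: 90° − |-24.5 − (-20.9)| = 86.40°.
B: 90° − |49.0 − (3.2)| = 44.20°.
A − B = 86.40 − 44.20 = 42.20°.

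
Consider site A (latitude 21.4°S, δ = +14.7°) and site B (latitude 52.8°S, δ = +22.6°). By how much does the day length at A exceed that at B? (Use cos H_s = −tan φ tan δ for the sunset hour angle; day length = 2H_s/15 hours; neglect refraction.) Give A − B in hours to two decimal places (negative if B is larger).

A: H_s = arccos(−tan -21.4° · tan 14.7°) = 84.10°, so 2H_s/15 = 11.2133 h.
B: H_s = arccos(−tan -52.8° · tan 22.6°) = 56.74°, so 2H_s/15 = 7.5653 h.
A − B = 11.2133 − 7.5653 = 3.6480 h.

+3.65 h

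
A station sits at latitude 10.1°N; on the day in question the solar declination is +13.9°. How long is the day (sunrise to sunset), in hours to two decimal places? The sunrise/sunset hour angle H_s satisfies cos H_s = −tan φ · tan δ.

12.34 hours

−tan φ tan δ = −(0.1781)(0.2475) = -0.0441; H_s = arccos(-0.0441) = 92.53°.
Day length = 2 H_s / 15° h⁻¹ = 185.06° / 15 = 12.337 h.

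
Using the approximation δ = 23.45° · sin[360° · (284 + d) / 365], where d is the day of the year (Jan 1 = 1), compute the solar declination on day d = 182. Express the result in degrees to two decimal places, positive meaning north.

360 × (284 + 182) / 365 = 459.616°; sin(459.616°) = 0.9859.
δ = 23.45 × 0.9859 = 23.119° ≈ +23.12°.

+23.12°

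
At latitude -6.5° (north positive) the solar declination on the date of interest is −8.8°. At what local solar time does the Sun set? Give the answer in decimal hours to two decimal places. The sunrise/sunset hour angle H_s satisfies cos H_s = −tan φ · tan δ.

18.07 h

The sunset hour angle satisfies cos H_s = −tan φ tan δ = -0.0176, giving H_s = 91.01°.
Sunset is at 12 + H_s/15 = 12 + 6.067 = 18.067 h local solar time.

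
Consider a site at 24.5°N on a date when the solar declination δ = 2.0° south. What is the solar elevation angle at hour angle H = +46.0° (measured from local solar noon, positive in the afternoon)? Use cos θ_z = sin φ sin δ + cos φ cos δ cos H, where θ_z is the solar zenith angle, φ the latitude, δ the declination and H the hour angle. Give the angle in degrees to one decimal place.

cos θ_z = sin φ sin δ + cos φ cos δ cos H = (0.4147)(-0.0349) + (0.9100)(0.9994)(0.6947) = 0.6173.
θ_z = arccos(0.6173) = 51.88°, so the elevation is 90° − 51.88° = 38.12°.

38.1°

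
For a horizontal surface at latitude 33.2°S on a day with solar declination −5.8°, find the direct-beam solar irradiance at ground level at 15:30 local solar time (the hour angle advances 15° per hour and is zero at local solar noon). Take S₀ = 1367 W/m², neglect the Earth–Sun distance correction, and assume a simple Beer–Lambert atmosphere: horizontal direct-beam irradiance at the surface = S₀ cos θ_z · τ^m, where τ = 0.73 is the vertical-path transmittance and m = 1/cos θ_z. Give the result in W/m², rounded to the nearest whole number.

Hour angle H = 15° × (15.5 − 12) = 52.50°.
With φ = -33.2°, δ = -5.8°, H = 52.50°: sin φ sin δ = 0.0553, cos φ cos δ cos H = 0.5068, so cos θ_z = 0.5621.
Air mass m = 1/cos θ_z = 1/0.5621 = 1.779; τ^m = 0.73^1.779 = 0.5713.
Surface direct beam = 1367 × 0.5621 × 0.5713 = 438.98 W/m².

439 W/m²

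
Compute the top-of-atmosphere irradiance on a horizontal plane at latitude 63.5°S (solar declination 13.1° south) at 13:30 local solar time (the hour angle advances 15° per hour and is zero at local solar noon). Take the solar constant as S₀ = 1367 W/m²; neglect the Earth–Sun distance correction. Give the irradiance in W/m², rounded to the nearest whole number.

826 W/m²

Hour angle H = 15° × (13.5 − 12) = 22.50°.
With φ = -63.5°, δ = -13.1°, H = 22.50°: sin φ sin δ = 0.2028, cos φ cos δ cos H = 0.4015, so cos θ_z = 0.6043.
Top-of-atmosphere irradiance = S₀ cos θ_z = 1367 × 0.6043 = 826.08 W/m².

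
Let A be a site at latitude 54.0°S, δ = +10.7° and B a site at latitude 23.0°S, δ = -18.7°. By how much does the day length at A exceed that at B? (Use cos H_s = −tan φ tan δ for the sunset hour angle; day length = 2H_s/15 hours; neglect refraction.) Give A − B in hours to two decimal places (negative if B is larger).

A: H_s = arccos(−tan -54.0° · tan 10.7°) = 74.93°, so 2H_s/15 = 9.9907 h.
B: H_s = arccos(−tan -23.0° · tan -18.7°) = 98.26°, so 2H_s/15 = 13.1013 h.
A − B = 9.9907 − 13.1013 = -3.1106 h.

-3.11 h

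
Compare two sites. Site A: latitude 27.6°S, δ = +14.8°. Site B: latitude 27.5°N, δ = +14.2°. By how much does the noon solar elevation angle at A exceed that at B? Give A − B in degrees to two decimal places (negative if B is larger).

-29.10°

A: 90° − |-27.6 − (14.8)| = 47.60°.
B: 90° − |27.5 − (14.2)| = 76.70°.
A − B = 47.60 − 76.70 = -29.10°.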